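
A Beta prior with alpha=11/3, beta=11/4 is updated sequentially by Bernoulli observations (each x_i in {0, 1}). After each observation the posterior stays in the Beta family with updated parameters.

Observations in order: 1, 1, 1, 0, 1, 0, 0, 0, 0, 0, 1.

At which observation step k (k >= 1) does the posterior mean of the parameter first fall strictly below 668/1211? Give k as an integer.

obs 1: x=1 → posterior Beta(14/3, 11/4)
obs 2: x=1 → posterior Beta(17/3, 11/4)
obs 3: x=1 → posterior Beta(20/3, 11/4)
obs 4: x=0 → posterior Beta(20/3, 15/4)
obs 5: x=1 → posterior Beta(23/3, 15/4)
obs 6: x=0 → posterior Beta(23/3, 19/4)
obs 7: x=0 → posterior Beta(23/3, 23/4)
obs 8: x=0 → posterior Beta(23/3, 27/4)
obs 9: x=0 → posterior Beta(23/3, 31/4)
obs 10: x=0 → posterior Beta(23/3, 35/4)
obs 11: x=1 → posterior Beta(26/3, 35/4)

k = 8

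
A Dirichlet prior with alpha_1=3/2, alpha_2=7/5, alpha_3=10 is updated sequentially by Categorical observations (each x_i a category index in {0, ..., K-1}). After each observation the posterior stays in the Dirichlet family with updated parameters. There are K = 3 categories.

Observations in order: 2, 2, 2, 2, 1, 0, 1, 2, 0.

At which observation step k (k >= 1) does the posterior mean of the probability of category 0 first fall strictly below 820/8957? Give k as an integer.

k = 4

obs 1: x=2 → posterior Dirichlet(3/2, 7/5, 11)
obs 2: x=2 → posterior Dirichlet(3/2, 7/5, 12)
obs 3: x=2 → posterior Dirichlet(3/2, 7/5, 13)
obs 4: x=2 → posterior Dirichlet(3/2, 7/5, 14)
obs 5: x=1 → posterior Dirichlet(3/2, 12/5, 14)
obs 6: x=0 → posterior Dirichlet(5/2, 12/5, 14)
obs 7: x=1 → posterior Dirichlet(5/2, 17/5, 14)
obs 8: x=2 → posterior Dirichlet(5/2, 17/5, 15)
obs 9: x=0 → posterior Dirichlet(7/2, 17/5, 15)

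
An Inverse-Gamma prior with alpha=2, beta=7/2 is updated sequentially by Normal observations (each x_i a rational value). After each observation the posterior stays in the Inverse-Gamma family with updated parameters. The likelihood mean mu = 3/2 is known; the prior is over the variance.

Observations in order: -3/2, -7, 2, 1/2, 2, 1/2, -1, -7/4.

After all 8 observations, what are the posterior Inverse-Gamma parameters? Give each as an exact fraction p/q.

alpha=6, beta=1721/32

obs 1: x=-3/2 → posterior Inverse-Gamma(5/2, 8)
obs 2: x=-7 → posterior Inverse-Gamma(3, 353/8)
obs 3: x=2 → posterior Inverse-Gamma(7/2, 177/4)
obs 4: x=1/2 → posterior Inverse-Gamma(4, 179/4)
obs 5: x=2 → posterior Inverse-Gamma(9/2, 359/8)
obs 6: x=1/2 → posterior Inverse-Gamma(5, 363/8)
obs 7: x=-1 → posterior Inverse-Gamma(11/2, 97/2)
obs 8: x=-7/4 → posterior Inverse-Gamma(6, 1721/32)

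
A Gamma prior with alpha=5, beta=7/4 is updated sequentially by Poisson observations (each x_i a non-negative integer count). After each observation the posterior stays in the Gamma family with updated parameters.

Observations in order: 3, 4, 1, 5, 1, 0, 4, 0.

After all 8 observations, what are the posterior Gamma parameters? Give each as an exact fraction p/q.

alpha=23, beta=39/4

obs 1: x=3 → posterior Gamma(8, 11/4)
obs 2: x=4 → posterior Gamma(12, 15/4)
obs 3: x=1 → posterior Gamma(13, 19/4)
obs 4: x=5 → posterior Gamma(18, 23/4)
obs 5: x=1 → posterior Gamma(19, 27/4)
obs 6: x=0 → posterior Gamma(19, 31/4)
obs 7: x=4 → posterior Gamma(23, 35/4)
obs 8: x=0 → posterior Gamma(23, 39/4)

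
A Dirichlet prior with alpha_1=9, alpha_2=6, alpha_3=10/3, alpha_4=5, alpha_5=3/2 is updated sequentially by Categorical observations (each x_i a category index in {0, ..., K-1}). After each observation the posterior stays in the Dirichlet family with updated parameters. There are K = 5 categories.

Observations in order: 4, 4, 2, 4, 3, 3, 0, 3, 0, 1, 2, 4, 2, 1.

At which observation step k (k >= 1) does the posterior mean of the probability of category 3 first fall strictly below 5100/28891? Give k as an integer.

k = 4

obs 1: x=4 → posterior Dirichlet(9, 6, 10/3, 5, 5/2)
obs 2: x=4 → posterior Dirichlet(9, 6, 10/3, 5, 7/2)
obs 3: x=2 → posterior Dirichlet(9, 6, 13/3, 5, 7/2)
obs 4: x=4 → posterior Dirichlet(9, 6, 13/3, 5, 9/2)
obs 5: x=3 → posterior Dirichlet(9, 6, 13/3, 6, 9/2)
obs 6: x=3 → posterior Dirichlet(9, 6, 13/3, 7, 9/2)
obs 7: x=0 → posterior Dirichlet(10, 6, 13/3, 7, 9/2)
obs 8: x=3 → posterior Dirichlet(10, 6, 13/3, 8, 9/2)
obs 9: x=0 → posterior Dirichlet(11, 6, 13/3, 8, 9/2)
obs 10: x=1 → posterior Dirichlet(11, 7, 13/3, 8, 9/2)
obs 11: x=2 → posterior Dirichlet(11, 7, 16/3, 8, 9/2)
obs 12: x=4 → posterior Dirichlet(11, 7, 16/3, 8, 11/2)
obs 13: x=2 → posterior Dirichlet(11, 7, 19/3, 8, 11/2)
obs 14: x=1 → posterior Dirichlet(11, 8, 19/3, 8, 11/2)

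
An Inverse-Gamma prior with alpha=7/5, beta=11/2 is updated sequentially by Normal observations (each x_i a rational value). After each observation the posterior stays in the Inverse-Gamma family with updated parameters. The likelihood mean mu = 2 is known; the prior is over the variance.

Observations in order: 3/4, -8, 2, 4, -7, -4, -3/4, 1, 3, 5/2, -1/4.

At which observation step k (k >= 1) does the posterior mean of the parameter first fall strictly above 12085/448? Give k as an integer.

obs 1: x=3/4 → posterior Inverse-Gamma(19/10, 201/32)
obs 2: x=-8 → posterior Inverse-Gamma(12/5, 1801/32)
obs 3: x=2 → posterior Inverse-Gamma(29/10, 1801/32)
obs 4: x=4 → posterior Inverse-Gamma(17/5, 1865/32)
obs 5: x=-7 → posterior Inverse-Gamma(39/10, 3161/32)
obs 6: x=-4 → posterior Inverse-Gamma(22/5, 3737/32)
obs 7: x=-3/4 → posterior Inverse-Gamma(49/10, 1929/16)
obs 8: x=1 → posterior Inverse-Gamma(27/5, 1937/16)
obs 9: x=3 → posterior Inverse-Gamma(59/10, 1945/16)
obs 10: x=5/2 → posterior Inverse-Gamma(32/5, 1947/16)
obs 11: x=-1/4 → posterior Inverse-Gamma(69/10, 3975/32)

k = 2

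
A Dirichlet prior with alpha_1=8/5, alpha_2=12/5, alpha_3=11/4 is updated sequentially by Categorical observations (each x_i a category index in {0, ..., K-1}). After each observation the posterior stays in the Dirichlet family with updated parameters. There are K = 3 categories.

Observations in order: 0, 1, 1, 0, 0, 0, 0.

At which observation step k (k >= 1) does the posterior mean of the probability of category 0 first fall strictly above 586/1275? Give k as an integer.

k = 7

obs 1: x=0 → posterior Dirichlet(13/5, 12/5, 11/4)
obs 2: x=1 → posterior Dirichlet(13/5, 17/5, 11/4)
obs 3: x=1 → posterior Dirichlet(13/5, 22/5, 11/4)
obs 4: x=0 → posterior Dirichlet(18/5, 22/5, 11/4)
obs 5: x=0 → posterior Dirichlet(23/5, 22/5, 11/4)
obs 6: x=0 → posterior Dirichlet(28/5, 22/5, 11/4)
obs 7: x=0 → posterior Dirichlet(33/5, 22/5, 11/4)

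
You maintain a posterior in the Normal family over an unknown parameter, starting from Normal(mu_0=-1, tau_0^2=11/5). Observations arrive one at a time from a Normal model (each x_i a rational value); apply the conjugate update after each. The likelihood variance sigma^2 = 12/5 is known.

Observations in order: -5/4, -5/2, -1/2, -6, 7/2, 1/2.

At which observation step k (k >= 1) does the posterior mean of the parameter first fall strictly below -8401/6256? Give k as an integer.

obs 1: x=-5/4 → posterior Normal(-103/92, 132/115)
obs 2: x=-5/2 → posterior Normal(-213/136, 66/85)
obs 3: x=-1/2 → posterior Normal(-47/36, 44/75)
obs 4: x=-6 → posterior Normal(-499/224, 33/70)
obs 5: x=7/2 → posterior Normal(-345/268, 132/335)
obs 6: x=1/2 → posterior Normal(-323/312, 22/65)

k = 2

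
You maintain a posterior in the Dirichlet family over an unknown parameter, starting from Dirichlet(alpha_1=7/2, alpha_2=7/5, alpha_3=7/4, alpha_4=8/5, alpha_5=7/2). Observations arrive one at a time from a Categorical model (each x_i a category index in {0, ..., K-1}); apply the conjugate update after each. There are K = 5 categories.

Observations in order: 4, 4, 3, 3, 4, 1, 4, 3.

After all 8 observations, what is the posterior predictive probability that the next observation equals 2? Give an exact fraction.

7/79

obs 1: x=4 → posterior Dirichlet(7/2, 7/5, 7/4, 8/5, 9/2)
obs 2: x=4 → posterior Dirichlet(7/2, 7/5, 7/4, 8/5, 11/2)
obs 3: x=3 → posterior Dirichlet(7/2, 7/5, 7/4, 13/5, 11/2)
obs 4: x=3 → posterior Dirichlet(7/2, 7/5, 7/4, 18/5, 11/2)
obs 5: x=4 → posterior Dirichlet(7/2, 7/5, 7/4, 18/5, 13/2)
obs 6: x=1 → posterior Dirichlet(7/2, 12/5, 7/4, 18/5, 13/2)
obs 7: x=4 → posterior Dirichlet(7/2, 12/5, 7/4, 18/5, 15/2)
obs 8: x=3 → posterior Dirichlet(7/2, 12/5, 7/4, 23/5, 15/2)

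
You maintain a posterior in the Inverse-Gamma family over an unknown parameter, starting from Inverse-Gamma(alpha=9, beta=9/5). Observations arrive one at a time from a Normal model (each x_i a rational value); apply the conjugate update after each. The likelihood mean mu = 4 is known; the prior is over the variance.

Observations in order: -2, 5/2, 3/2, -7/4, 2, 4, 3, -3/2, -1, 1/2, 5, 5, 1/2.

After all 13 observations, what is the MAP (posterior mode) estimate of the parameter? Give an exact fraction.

obs 1: x=-2 → posterior Inverse-Gamma(19/2, 99/5)
obs 2: x=5/2 → posterior Inverse-Gamma(10, 837/40)
obs 3: x=3/2 → posterior Inverse-Gamma(21/2, 481/20)
obs 4: x=-7/4 → posterior Inverse-Gamma(11, 6493/160)
obs 5: x=2 → posterior Inverse-Gamma(23/2, 6813/160)
obs 6: x=4 → posterior Inverse-Gamma(12, 6813/160)
obs 7: x=3 → posterior Inverse-Gamma(25/2, 6893/160)
obs 8: x=-3/2 → posterior Inverse-Gamma(13, 9313/160)
obs 9: x=-1 → posterior Inverse-Gamma(27/2, 11313/160)
obs 10: x=1/2 → posterior Inverse-Gamma(14, 12293/160)
obs 11: x=5 → posterior Inverse-Gamma(29/2, 12373/160)
obs 12: x=5 → posterior Inverse-Gamma(15, 12453/160)
obs 13: x=1/2 → posterior Inverse-Gamma(31/2, 13433/160)

13433/2640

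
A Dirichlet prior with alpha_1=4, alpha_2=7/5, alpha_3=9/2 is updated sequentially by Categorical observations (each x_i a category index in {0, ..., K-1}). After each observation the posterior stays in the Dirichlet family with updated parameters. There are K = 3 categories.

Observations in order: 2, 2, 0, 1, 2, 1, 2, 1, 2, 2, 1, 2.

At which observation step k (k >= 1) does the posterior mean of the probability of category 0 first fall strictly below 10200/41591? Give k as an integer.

obs 1: x=2 → posterior Dirichlet(4, 7/5, 11/2)
obs 2: x=2 → posterior Dirichlet(4, 7/5, 13/2)
obs 3: x=0 → posterior Dirichlet(5, 7/5, 13/2)
obs 4: x=1 → posterior Dirichlet(5, 12/5, 13/2)
obs 5: x=2 → posterior Dirichlet(5, 12/5, 15/2)
obs 6: x=1 → posterior Dirichlet(5, 17/5, 15/2)
obs 7: x=2 → posterior Dirichlet(5, 17/5, 17/2)
obs 8: x=1 → posterior Dirichlet(5, 22/5, 17/2)
obs 9: x=2 → posterior Dirichlet(5, 22/5, 19/2)
obs 10: x=2 → posterior Dirichlet(5, 22/5, 21/2)
obs 11: x=1 → posterior Dirichlet(5, 27/5, 21/2)
obs 12: x=2 → posterior Dirichlet(5, 27/5, 23/2)

k = 11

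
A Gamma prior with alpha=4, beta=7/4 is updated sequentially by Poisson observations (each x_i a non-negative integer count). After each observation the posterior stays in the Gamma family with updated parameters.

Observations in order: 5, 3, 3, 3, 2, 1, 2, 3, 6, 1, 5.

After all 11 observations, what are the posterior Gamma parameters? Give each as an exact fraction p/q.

obs 1: x=5 → posterior Gamma(9, 11/4)
obs 2: x=3 → posterior Gamma(12, 15/4)
obs 3: x=3 → posterior Gamma(15, 19/4)
obs 4: x=3 → posterior Gamma(18, 23/4)
obs 5: x=2 → posterior Gamma(20, 27/4)
obs 6: x=1 → posterior Gamma(21, 31/4)
obs 7: x=2 → posterior Gamma(23, 35/4)
obs 8: x=3 → posterior Gamma(26, 39/4)
obs 9: x=6 → posterior Gamma(32, 43/4)
obs 10: x=1 → posterior Gamma(33, 47/4)
obs 11: x=5 → posterior Gamma(38, 51/4)

alpha=38, beta=51/4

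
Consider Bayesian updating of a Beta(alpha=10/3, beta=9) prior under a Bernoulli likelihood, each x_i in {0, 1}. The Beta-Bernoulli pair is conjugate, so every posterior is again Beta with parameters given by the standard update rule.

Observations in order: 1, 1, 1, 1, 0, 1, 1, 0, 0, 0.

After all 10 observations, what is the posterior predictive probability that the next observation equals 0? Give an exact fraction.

39/67

obs 1: x=1 → posterior Beta(13/3, 9)
obs 2: x=1 → posterior Beta(16/3, 9)
obs 3: x=1 → posterior Beta(19/3, 9)
obs 4: x=1 → posterior Beta(22/3, 9)
obs 5: x=0 → posterior Beta(22/3, 10)
obs 6: x=1 → posterior Beta(25/3, 10)
obs 7: x=1 → posterior Beta(28/3, 10)
obs 8: x=0 → posterior Beta(28/3, 11)
obs 9: x=0 → posterior Beta(28/3, 12)
obs 10: x=0 → posterior Beta(28/3, 13)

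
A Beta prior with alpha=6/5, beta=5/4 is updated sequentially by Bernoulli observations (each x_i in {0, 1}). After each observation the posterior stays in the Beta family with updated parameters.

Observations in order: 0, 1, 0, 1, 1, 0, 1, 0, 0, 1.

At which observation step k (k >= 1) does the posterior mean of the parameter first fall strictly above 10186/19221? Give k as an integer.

k = 5

obs 1: x=0 → posterior Beta(6/5, 9/4)
obs 2: x=1 → posterior Beta(11/5, 9/4)
obs 3: x=0 → posterior Beta(11/5, 13/4)
obs 4: x=1 → posterior Beta(16/5, 13/4)
obs 5: x=1 → posterior Beta(21/5, 13/4)
obs 6: x=0 → posterior Beta(21/5, 17/4)
obs 7: x=1 → posterior Beta(26/5, 17/4)
obs 8: x=0 → posterior Beta(26/5, 21/4)
obs 9: x=0 → posterior Beta(26/5, 25/4)
obs 10: x=1 → posterior Beta(31/5, 25/4)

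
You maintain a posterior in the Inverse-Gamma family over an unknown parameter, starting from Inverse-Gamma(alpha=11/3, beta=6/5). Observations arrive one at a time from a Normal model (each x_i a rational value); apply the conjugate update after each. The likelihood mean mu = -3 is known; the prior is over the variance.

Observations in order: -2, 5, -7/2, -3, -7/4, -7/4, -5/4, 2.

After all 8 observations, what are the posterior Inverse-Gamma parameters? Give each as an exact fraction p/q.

alpha=23/3, beta=7907/160

obs 1: x=-2 → posterior Inverse-Gamma(25/6, 17/10)
obs 2: x=5 → posterior Inverse-Gamma(14/3, 337/10)
obs 3: x=-7/2 → posterior Inverse-Gamma(31/6, 1353/40)
obs 4: x=-3 → posterior Inverse-Gamma(17/3, 1353/40)
obs 5: x=-7/4 → posterior Inverse-Gamma(37/6, 5537/160)
obs 6: x=-7/4 → posterior Inverse-Gamma(20/3, 2831/80)
obs 7: x=-5/4 → posterior Inverse-Gamma(43/6, 5907/160)
obs 8: x=2 → posterior Inverse-Gamma(23/3, 7907/160)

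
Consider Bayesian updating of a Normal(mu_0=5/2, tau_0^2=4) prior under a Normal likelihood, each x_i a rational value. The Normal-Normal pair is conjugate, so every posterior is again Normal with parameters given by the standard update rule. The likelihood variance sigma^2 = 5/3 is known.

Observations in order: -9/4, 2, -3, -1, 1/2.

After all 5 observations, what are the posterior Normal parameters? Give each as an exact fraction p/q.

mu_0=-1/2, tau_0^2=4/13

obs 1: x=-9/4 → posterior Normal(-29/34, 20/17)
obs 2: x=2 → posterior Normal(19/58, 20/29)
obs 3: x=-3 → posterior Normal(-53/82, 20/41)
obs 4: x=-1 → posterior Normal(-77/106, 20/53)
obs 5: x=1/2 → posterior Normal(-1/2, 4/13)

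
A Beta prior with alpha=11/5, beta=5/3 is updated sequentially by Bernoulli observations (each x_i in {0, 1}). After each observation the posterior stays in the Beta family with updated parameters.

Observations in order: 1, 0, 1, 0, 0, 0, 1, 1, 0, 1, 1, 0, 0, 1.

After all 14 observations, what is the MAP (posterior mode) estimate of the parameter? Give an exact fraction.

obs 1: x=1 → posterior Beta(16/5, 5/3)
obs 2: x=0 → posterior Beta(16/5, 8/3)
obs 3: x=1 → posterior Beta(21/5, 8/3)
obs 4: x=0 → posterior Beta(21/5, 11/3)
obs 5: x=0 → posterior Beta(21/5, 14/3)
obs 6: x=0 → posterior Beta(21/5, 17/3)
obs 7: x=1 → posterior Beta(26/5, 17/3)
obs 8: x=1 → posterior Beta(31/5, 17/3)
obs 9: x=0 → posterior Beta(31/5, 20/3)
obs 10: x=1 → posterior Beta(36/5, 20/3)
obs 11: x=1 → posterior Beta(41/5, 20/3)
obs 12: x=0 → posterior Beta(41/5, 23/3)
obs 13: x=0 → posterior Beta(41/5, 26/3)
obs 14: x=1 → posterior Beta(46/5, 26/3)

123/238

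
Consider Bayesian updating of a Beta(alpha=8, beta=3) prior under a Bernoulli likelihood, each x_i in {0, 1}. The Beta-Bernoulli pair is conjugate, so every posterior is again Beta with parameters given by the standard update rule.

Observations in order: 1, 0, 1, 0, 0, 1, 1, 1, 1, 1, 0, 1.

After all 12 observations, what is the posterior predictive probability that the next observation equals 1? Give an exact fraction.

16/23

obs 1: x=1 → posterior Beta(9, 3)
obs 2: x=0 → posterior Beta(9, 4)
obs 3: x=1 → posterior Beta(10, 4)
obs 4: x=0 → posterior Beta(10, 5)
obs 5: x=0 → posterior Beta(10, 6)
obs 6: x=1 → posterior Beta(11, 6)
obs 7: x=1 → posterior Beta(12, 6)
obs 8: x=1 → posterior Beta(13, 6)
obs 9: x=1 → posterior Beta(14, 6)
obs 10: x=1 → posterior Beta(15, 6)
obs 11: x=0 → posterior Beta(15, 7)
obs 12: x=1 → posterior Beta(16, 7)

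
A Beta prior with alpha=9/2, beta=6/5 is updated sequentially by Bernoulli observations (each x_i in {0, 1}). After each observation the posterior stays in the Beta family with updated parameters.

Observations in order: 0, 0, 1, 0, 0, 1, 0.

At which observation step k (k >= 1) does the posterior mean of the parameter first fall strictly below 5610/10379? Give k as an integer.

k = 5

obs 1: x=0 → posterior Beta(9/2, 11/5)
obs 2: x=0 → posterior Beta(9/2, 16/5)
obs 3: x=1 → posterior Beta(11/2, 16/5)
obs 4: x=0 → posterior Beta(11/2, 21/5)
obs 5: x=0 → posterior Beta(11/2, 26/5)
obs 6: x=1 → posterior Beta(13/2, 26/5)
obs 7: x=0 → posterior Beta(13/2, 31/5)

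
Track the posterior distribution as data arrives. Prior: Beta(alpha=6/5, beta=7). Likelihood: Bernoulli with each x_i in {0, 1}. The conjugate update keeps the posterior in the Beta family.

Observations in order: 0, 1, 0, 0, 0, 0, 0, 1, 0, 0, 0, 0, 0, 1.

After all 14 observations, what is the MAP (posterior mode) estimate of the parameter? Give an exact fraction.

16/101

obs 1: x=0 → posterior Beta(6/5, 8)
obs 2: x=1 → posterior Beta(11/5, 8)
obs 3: x=0 → posterior Beta(11/5, 9)
obs 4: x=0 → posterior Beta(11/5, 10)
obs 5: x=0 → posterior Beta(11/5, 11)
obs 6: x=0 → posterior Beta(11/5, 12)
obs 7: x=0 → posterior Beta(11/5, 13)
obs 8: x=1 → posterior Beta(16/5, 13)
obs 9: x=0 → posterior Beta(16/5, 14)
obs 10: x=0 → posterior Beta(16/5, 15)
obs 11: x=0 → posterior Beta(16/5, 16)
obs 12: x=0 → posterior Beta(16/5, 17)
obs 13: x=0 → posterior Beta(16/5, 18)
obs 14: x=1 → posterior Beta(21/5, 18)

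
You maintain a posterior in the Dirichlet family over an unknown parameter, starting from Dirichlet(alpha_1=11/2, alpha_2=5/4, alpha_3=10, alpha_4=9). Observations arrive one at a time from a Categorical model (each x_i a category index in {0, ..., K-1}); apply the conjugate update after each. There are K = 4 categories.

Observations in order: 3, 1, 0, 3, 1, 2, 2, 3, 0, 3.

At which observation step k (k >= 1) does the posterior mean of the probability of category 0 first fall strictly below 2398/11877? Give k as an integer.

k = 2

obs 1: x=3 → posterior Dirichlet(11/2, 5/4, 10, 10)
obs 2: x=1 → posterior Dirichlet(11/2, 9/4, 10, 10)
obs 3: x=0 → posterior Dirichlet(13/2, 9/4, 10, 10)
obs 4: x=3 → posterior Dirichlet(13/2, 9/4, 10, 11)
obs 5: x=1 → posterior Dirichlet(13/2, 13/4, 10, 11)
obs 6: x=2 → posterior Dirichlet(13/2, 13/4, 11, 11)
obs 7: x=2 → posterior Dirichlet(13/2, 13/4, 12, 11)
obs 8: x=3 → posterior Dirichlet(13/2, 13/4, 12, 12)
obs 9: x=0 → posterior Dirichlet(15/2, 13/4, 12, 12)
obs 10: x=3 → posterior Dirichlet(15/2, 13/4, 12, 13)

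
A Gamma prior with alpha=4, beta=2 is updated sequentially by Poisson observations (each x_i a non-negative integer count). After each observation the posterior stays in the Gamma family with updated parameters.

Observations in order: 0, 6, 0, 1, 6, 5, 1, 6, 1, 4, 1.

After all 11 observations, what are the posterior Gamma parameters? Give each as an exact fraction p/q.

alpha=35, beta=13

obs 1: x=0 → posterior Gamma(4, 3)
obs 2: x=6 → posterior Gamma(10, 4)
obs 3: x=0 → posterior Gamma(10, 5)
obs 4: x=1 → posterior Gamma(11, 6)
obs 5: x=6 → posterior Gamma(17, 7)
obs 6: x=5 → posterior Gamma(22, 8)
obs 7: x=1 → posterior Gamma(23, 9)
obs 8: x=6 → posterior Gamma(29, 10)
obs 9: x=1 → posterior Gamma(30, 11)
obs 10: x=4 → posterior Gamma(34, 12)
obs 11: x=1 → posterior Gamma(35, 13)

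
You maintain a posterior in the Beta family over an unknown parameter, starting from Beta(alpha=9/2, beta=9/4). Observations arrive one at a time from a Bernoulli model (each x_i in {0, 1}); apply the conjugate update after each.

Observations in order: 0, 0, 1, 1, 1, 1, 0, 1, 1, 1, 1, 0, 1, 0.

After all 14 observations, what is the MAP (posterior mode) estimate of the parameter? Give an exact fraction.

2/3

obs 1: x=0 → posterior Beta(9/2, 13/4)
obs 2: x=0 → posterior Beta(9/2, 17/4)
obs 3: x=1 → posterior Beta(11/2, 17/4)
obs 4: x=1 → posterior Beta(13/2, 17/4)
obs 5: x=1 → posterior Beta(15/2, 17/4)
obs 6: x=1 → posterior Beta(17/2, 17/4)
obs 7: x=0 → posterior Beta(17/2, 21/4)
obs 8: x=1 → posterior Beta(19/2, 21/4)
obs 9: x=1 → posterior Beta(21/2, 21/4)
obs 10: x=1 → posterior Beta(23/2, 21/4)
obs 11: x=1 → posterior Beta(25/2, 21/4)
obs 12: x=0 → posterior Beta(25/2, 25/4)
obs 13: x=1 → posterior Beta(27/2, 25/4)
obs 14: x=0 → posterior Beta(27/2, 29/4)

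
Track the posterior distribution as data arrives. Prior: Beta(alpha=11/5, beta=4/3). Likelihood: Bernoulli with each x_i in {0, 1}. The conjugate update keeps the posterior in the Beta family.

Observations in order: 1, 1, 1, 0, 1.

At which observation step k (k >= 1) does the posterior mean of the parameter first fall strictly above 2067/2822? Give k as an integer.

k = 2

obs 1: x=1 → posterior Beta(16/5, 4/3)
obs 2: x=1 → posterior Beta(21/5, 4/3)
obs 3: x=1 → posterior Beta(26/5, 4/3)
obs 4: x=0 → posterior Beta(26/5, 7/3)
obs 5: x=1 → posterior Beta(31/5, 7/3)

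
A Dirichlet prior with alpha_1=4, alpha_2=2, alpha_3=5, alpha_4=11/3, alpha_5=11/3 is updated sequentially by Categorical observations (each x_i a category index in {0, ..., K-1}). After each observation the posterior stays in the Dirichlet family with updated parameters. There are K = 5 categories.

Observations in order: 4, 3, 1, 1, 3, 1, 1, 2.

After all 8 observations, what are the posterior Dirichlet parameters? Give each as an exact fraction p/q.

obs 1: x=4 → posterior Dirichlet(4, 2, 5, 11/3, 14/3)
obs 2: x=3 → posterior Dirichlet(4, 2, 5, 14/3, 14/3)
obs 3: x=1 → posterior Dirichlet(4, 3, 5, 14/3, 14/3)
obs 4: x=1 → posterior Dirichlet(4, 4, 5, 14/3, 14/3)
obs 5: x=3 → posterior Dirichlet(4, 4, 5, 17/3, 14/3)
obs 6: x=1 → posterior Dirichlet(4, 5, 5, 17/3, 14/3)
obs 7: x=1 → posterior Dirichlet(4, 6, 5, 17/3, 14/3)
obs 8: x=2 → posterior Dirichlet(4, 6, 6, 17/3, 14/3)

alpha_1=4, alpha_2=6, alpha_3=6, alpha_4=17/3, alpha_5=14/3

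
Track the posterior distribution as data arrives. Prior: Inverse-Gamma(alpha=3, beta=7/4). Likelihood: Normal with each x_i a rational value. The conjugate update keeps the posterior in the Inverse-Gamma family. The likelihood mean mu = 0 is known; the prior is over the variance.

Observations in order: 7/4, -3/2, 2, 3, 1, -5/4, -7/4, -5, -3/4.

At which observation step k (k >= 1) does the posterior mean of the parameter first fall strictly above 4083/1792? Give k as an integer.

k = 4

obs 1: x=7/4 → posterior Inverse-Gamma(7/2, 105/32)
obs 2: x=-3/2 → posterior Inverse-Gamma(4, 141/32)
obs 3: x=2 → posterior Inverse-Gamma(9/2, 205/32)
obs 4: x=3 → posterior Inverse-Gamma(5, 349/32)
obs 5: x=1 → posterior Inverse-Gamma(11/2, 365/32)
obs 6: x=-5/4 → posterior Inverse-Gamma(6, 195/16)
obs 7: x=-7/4 → posterior Inverse-Gamma(13/2, 439/32)
obs 8: x=-5 → posterior Inverse-Gamma(7, 839/32)
obs 9: x=-3/4 → posterior Inverse-Gamma(15/2, 53/2)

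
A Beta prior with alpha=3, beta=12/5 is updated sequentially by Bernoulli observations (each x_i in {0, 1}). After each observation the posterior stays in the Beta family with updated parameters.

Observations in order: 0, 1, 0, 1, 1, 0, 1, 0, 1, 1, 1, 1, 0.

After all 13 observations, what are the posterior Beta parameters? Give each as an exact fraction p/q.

obs 1: x=0 → posterior Beta(3, 17/5)
obs 2: x=1 → posterior Beta(4, 17/5)
obs 3: x=0 → posterior Beta(4, 22/5)
obs 4: x=1 → posterior Beta(5, 22/5)
obs 5: x=1 → posterior Beta(6, 22/5)
obs 6: x=0 → posterior Beta(6, 27/5)
obs 7: x=1 → posterior Beta(7, 27/5)
obs 8: x=0 → posterior Beta(7, 32/5)
obs 9: x=1 → posterior Beta(8, 32/5)
obs 10: x=1 → posterior Beta(9, 32/5)
obs 11: x=1 → posterior Beta(10, 32/5)
obs 12: x=1 → posterior Beta(11, 32/5)
obs 13: x=0 → posterior Beta(11, 37/5)

alpha=11, beta=37/5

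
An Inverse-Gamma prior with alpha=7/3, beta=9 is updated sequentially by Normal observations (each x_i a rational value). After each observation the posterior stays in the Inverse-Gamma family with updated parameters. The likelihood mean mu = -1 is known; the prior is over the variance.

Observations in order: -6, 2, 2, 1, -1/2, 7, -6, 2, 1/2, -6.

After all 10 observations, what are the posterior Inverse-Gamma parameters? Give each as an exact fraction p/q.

obs 1: x=-6 → posterior Inverse-Gamma(17/6, 43/2)
obs 2: x=2 → posterior Inverse-Gamma(10/3, 26)
obs 3: x=2 → posterior Inverse-Gamma(23/6, 61/2)
obs 4: x=1 → posterior Inverse-Gamma(13/3, 65/2)
obs 5: x=-1/2 → posterior Inverse-Gamma(29/6, 261/8)
obs 6: x=7 → posterior Inverse-Gamma(16/3, 517/8)
obs 7: x=-6 → posterior Inverse-Gamma(35/6, 617/8)
obs 8: x=2 → posterior Inverse-Gamma(19/3, 653/8)
obs 9: x=1/2 → posterior Inverse-Gamma(41/6, 331/4)
obs 10: x=-6 → posterior Inverse-Gamma(22/3, 381/4)

alpha=22/3, beta=381/4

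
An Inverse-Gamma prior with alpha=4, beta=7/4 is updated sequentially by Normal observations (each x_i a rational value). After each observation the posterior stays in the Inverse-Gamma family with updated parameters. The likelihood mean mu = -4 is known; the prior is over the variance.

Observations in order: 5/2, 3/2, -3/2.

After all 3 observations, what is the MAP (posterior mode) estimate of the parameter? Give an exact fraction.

obs 1: x=5/2 → posterior Inverse-Gamma(9/2, 183/8)
obs 2: x=3/2 → posterior Inverse-Gamma(5, 38)
obs 3: x=-3/2 → posterior Inverse-Gamma(11/2, 329/8)

329/52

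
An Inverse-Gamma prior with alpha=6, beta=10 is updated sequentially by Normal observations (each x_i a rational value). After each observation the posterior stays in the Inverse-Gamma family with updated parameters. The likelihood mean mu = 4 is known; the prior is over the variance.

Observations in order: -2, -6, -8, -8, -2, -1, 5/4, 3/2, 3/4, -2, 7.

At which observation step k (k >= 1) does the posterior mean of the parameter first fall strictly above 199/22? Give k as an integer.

obs 1: x=-2 → posterior Inverse-Gamma(13/2, 28)
obs 2: x=-6 → posterior Inverse-Gamma(7, 78)
obs 3: x=-8 → posterior Inverse-Gamma(15/2, 150)
obs 4: x=-8 → posterior Inverse-Gamma(8, 222)
obs 5: x=-2 → posterior Inverse-Gamma(17/2, 240)
obs 6: x=-1 → posterior Inverse-Gamma(9, 505/2)
obs 7: x=5/4 → posterior Inverse-Gamma(19/2, 8201/32)
obs 8: x=3/2 → posterior Inverse-Gamma(10, 8301/32)
obs 9: x=3/4 → posterior Inverse-Gamma(21/2, 4235/16)
obs 10: x=-2 → posterior Inverse-Gamma(11, 4523/16)
obs 11: x=7 → posterior Inverse-Gamma(23/2, 4595/16)

k = 2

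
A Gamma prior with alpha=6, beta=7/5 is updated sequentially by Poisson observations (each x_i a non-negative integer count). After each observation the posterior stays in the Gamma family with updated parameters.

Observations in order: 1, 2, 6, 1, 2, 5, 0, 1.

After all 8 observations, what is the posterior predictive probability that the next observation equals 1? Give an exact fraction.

obs 1: x=1 → posterior Gamma(7, 12/5)
obs 2: x=2 → posterior Gamma(9, 17/5)
obs 3: x=6 → posterior Gamma(15, 22/5)
obs 4: x=1 → posterior Gamma(16, 27/5)
obs 5: x=2 → posterior Gamma(18, 32/5)
obs 6: x=5 → posterior Gamma(23, 37/5)
obs 7: x=0 → posterior Gamma(23, 42/5)
obs 8: x=1 → posterior Gamma(24, 47/5)

202506911205856241474946532601029479811215/993101422297738489896297467482081857634304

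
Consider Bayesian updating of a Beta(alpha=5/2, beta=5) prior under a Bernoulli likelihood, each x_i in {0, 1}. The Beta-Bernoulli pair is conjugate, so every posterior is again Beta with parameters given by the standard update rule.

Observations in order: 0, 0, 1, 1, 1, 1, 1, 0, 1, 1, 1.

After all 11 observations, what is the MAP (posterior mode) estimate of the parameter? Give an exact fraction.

obs 1: x=0 → posterior Beta(5/2, 6)
obs 2: x=0 → posterior Beta(5/2, 7)
obs 3: x=1 → posterior Beta(7/2, 7)
obs 4: x=1 → posterior Beta(9/2, 7)
obs 5: x=1 → posterior Beta(11/2, 7)
obs 6: x=1 → posterior Beta(13/2, 7)
obs 7: x=1 → posterior Beta(15/2, 7)
obs 8: x=0 → posterior Beta(15/2, 8)
obs 9: x=1 → posterior Beta(17/2, 8)
obs 10: x=1 → posterior Beta(19/2, 8)
obs 11: x=1 → posterior Beta(21/2, 8)

19/33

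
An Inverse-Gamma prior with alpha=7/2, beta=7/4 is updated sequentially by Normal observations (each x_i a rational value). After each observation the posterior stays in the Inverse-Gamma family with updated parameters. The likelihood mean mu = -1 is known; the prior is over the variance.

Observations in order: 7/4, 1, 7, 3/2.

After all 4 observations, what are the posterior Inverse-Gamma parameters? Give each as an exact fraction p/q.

obs 1: x=7/4 → posterior Inverse-Gamma(4, 177/32)
obs 2: x=1 → posterior Inverse-Gamma(9/2, 241/32)
obs 3: x=7 → posterior Inverse-Gamma(5, 1265/32)
obs 4: x=3/2 → posterior Inverse-Gamma(11/2, 1365/32)

alpha=11/2, beta=1365/32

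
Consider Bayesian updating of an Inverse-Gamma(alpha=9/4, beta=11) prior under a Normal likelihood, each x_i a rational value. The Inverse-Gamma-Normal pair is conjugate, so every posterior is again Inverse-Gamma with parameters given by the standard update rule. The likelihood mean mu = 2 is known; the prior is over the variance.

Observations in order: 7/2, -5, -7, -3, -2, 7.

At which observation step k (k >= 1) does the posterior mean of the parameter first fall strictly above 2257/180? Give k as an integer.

k = 2

obs 1: x=7/2 → posterior Inverse-Gamma(11/4, 97/8)
obs 2: x=-5 → posterior Inverse-Gamma(13/4, 293/8)
obs 3: x=-7 → posterior Inverse-Gamma(15/4, 617/8)
obs 4: x=-3 → posterior Inverse-Gamma(17/4, 717/8)
obs 5: x=-2 → posterior Inverse-Gamma(19/4, 781/8)
obs 6: x=7 → posterior Inverse-Gamma(21/4, 881/8)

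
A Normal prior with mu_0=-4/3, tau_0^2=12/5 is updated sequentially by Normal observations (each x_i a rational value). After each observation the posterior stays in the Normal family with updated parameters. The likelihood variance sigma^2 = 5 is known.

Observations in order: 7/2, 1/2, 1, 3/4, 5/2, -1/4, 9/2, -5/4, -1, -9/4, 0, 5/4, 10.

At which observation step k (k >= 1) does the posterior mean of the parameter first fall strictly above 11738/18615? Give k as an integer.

k = 5

obs 1: x=7/2 → posterior Normal(26/111, 60/37)
obs 2: x=1/2 → posterior Normal(44/147, 60/49)
obs 3: x=1 → posterior Normal(80/183, 60/61)
obs 4: x=3/4 → posterior Normal(107/219, 60/73)
obs 5: x=5/2 → posterior Normal(197/255, 12/17)
obs 6: x=-1/4 → posterior Normal(188/291, 60/97)
obs 7: x=9/2 → posterior Normal(350/327, 60/109)
obs 8: x=-5/4 → posterior Normal(305/363, 60/121)
obs 9: x=-1 → posterior Normal(269/399, 60/133)
obs 10: x=-9/4 → posterior Normal(188/435, 12/29)
obs 11: x=0 → posterior Normal(188/471, 60/157)
obs 12: x=5/4 → posterior Normal(233/507, 60/169)
obs 13: x=10 → posterior Normal(593/543, 60/181)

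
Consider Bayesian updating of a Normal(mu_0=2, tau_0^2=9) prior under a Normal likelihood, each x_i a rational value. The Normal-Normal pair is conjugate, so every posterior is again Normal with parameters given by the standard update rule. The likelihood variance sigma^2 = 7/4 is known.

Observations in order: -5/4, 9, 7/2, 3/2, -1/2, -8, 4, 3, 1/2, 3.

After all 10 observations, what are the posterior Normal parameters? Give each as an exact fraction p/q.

mu_0=545/367, tau_0^2=63/367

obs 1: x=-5/4 → posterior Normal(-31/43, 63/43)
obs 2: x=9 → posterior Normal(293/79, 63/79)
obs 3: x=7/2 → posterior Normal(419/115, 63/115)
obs 4: x=3/2 → posterior Normal(473/151, 63/151)
obs 5: x=-1/2 → posterior Normal(455/187, 63/187)
obs 6: x=-8 → posterior Normal(167/223, 63/223)
obs 7: x=4 → posterior Normal(311/259, 9/37)
obs 8: x=3 → posterior Normal(419/295, 63/295)
obs 9: x=1/2 → posterior Normal(437/331, 63/331)
obs 10: x=3 → posterior Normal(545/367, 63/367)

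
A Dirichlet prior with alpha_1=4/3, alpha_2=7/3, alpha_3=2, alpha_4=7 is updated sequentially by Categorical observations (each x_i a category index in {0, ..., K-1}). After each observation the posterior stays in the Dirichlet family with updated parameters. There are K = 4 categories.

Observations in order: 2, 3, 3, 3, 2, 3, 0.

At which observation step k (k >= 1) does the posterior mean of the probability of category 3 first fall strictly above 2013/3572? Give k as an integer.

k = 3

obs 1: x=2 → posterior Dirichlet(4/3, 7/3, 3, 7)
obs 2: x=3 → posterior Dirichlet(4/3, 7/3, 3, 8)
obs 3: x=3 → posterior Dirichlet(4/3, 7/3, 3, 9)
obs 4: x=3 → posterior Dirichlet(4/3, 7/3, 3, 10)
obs 5: x=2 → posterior Dirichlet(4/3, 7/3, 4, 10)
obs 6: x=3 → posterior Dirichlet(4/3, 7/3, 4, 11)
obs 7: x=0 → posterior Dirichlet(7/3, 7/3, 4, 11)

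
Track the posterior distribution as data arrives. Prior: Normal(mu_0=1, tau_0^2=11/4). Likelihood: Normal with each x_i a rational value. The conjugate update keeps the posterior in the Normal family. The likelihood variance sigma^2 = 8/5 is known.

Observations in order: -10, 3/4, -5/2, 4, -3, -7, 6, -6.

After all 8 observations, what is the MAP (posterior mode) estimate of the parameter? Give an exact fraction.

-3777/1888

obs 1: x=-10 → posterior Normal(-518/87, 88/87)
obs 2: x=3/4 → posterior Normal(-1907/568, 44/71)
obs 3: x=-5/2 → posterior Normal(-2457/788, 88/197)
obs 4: x=4 → posterior Normal(-1577/1008, 22/63)
obs 5: x=-3 → posterior Normal(-2237/1228, 88/307)
obs 6: x=-7 → posterior Normal(-3777/1448, 44/181)
obs 7: x=6 → posterior Normal(-819/556, 88/417)
obs 8: x=-6 → posterior Normal(-3777/1888, 11/59)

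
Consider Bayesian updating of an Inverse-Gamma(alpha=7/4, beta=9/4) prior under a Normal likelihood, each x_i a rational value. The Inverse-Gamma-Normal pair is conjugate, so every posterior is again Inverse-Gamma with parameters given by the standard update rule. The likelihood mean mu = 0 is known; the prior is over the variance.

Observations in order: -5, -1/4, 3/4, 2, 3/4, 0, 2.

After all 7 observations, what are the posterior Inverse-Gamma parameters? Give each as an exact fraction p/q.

alpha=21/4, beta=619/32

obs 1: x=-5 → posterior Inverse-Gamma(9/4, 59/4)
obs 2: x=-1/4 → posterior Inverse-Gamma(11/4, 473/32)
obs 3: x=3/4 → posterior Inverse-Gamma(13/4, 241/16)
obs 4: x=2 → posterior Inverse-Gamma(15/4, 273/16)
obs 5: x=3/4 → posterior Inverse-Gamma(17/4, 555/32)
obs 6: x=0 → posterior Inverse-Gamma(19/4, 555/32)
obs 7: x=2 → posterior Inverse-Gamma(21/4, 619/32)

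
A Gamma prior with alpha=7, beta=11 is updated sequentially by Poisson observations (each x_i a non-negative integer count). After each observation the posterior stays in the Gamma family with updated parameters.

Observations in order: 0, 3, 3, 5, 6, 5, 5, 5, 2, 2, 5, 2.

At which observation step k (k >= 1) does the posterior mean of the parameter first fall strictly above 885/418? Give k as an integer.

obs 1: x=0 → posterior Gamma(7, 12)
obs 2: x=3 → posterior Gamma(10, 13)
obs 3: x=3 → posterior Gamma(13, 14)
obs 4: x=5 → posterior Gamma(18, 15)
obs 5: x=6 → posterior Gamma(24, 16)
obs 6: x=5 → posterior Gamma(29, 17)
obs 7: x=5 → posterior Gamma(34, 18)
obs 8: x=5 → posterior Gamma(39, 19)
obs 9: x=2 → posterior Gamma(41, 20)
obs 10: x=2 → posterior Gamma(43, 21)
obs 11: x=5 → posterior Gamma(48, 22)
obs 12: x=2 → posterior Gamma(50, 23)

k = 11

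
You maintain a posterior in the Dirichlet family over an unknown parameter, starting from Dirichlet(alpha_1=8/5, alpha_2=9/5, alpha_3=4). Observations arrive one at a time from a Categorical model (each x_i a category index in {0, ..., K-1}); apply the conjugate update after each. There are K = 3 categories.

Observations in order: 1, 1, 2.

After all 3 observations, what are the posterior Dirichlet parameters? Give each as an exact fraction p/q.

alpha_1=8/5, alpha_2=19/5, alpha_3=5

obs 1: x=1 → posterior Dirichlet(8/5, 14/5, 4)
obs 2: x=1 → posterior Dirichlet(8/5, 19/5, 4)
obs 3: x=2 → posterior Dirichlet(8/5, 19/5, 5)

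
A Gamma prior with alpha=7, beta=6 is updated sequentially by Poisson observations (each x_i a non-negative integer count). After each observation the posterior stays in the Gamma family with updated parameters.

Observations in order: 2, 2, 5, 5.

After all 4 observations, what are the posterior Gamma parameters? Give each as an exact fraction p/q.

obs 1: x=2 → posterior Gamma(9, 7)
obs 2: x=2 → posterior Gamma(11, 8)
obs 3: x=5 → posterior Gamma(16, 9)
obs 4: x=5 → posterior Gamma(21, 10)

alpha=21, beta=10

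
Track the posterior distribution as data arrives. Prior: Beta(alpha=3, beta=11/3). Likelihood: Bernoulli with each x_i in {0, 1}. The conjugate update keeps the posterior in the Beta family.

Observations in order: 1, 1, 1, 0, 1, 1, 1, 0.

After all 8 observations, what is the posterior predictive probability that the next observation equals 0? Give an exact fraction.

17/44

obs 1: x=1 → posterior Beta(4, 11/3)
obs 2: x=1 → posterior Beta(5, 11/3)
obs 3: x=1 → posterior Beta(6, 11/3)
obs 4: x=0 → posterior Beta(6, 14/3)
obs 5: x=1 → posterior Beta(7, 14/3)
obs 6: x=1 → posterior Beta(8, 14/3)
obs 7: x=1 → posterior Beta(9, 14/3)
obs 8: x=0 → posterior Beta(9, 17/3)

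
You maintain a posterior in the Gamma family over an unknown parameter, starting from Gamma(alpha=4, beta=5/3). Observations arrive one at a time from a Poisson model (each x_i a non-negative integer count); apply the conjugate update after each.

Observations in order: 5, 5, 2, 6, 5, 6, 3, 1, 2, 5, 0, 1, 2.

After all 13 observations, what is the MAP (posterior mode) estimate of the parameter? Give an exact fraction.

69/22

obs 1: x=5 → posterior Gamma(9, 8/3)
obs 2: x=5 → posterior Gamma(14, 11/3)
obs 3: x=2 → posterior Gamma(16, 14/3)
obs 4: x=6 → posterior Gamma(22, 17/3)
obs 5: x=5 → posterior Gamma(27, 20/3)
obs 6: x=6 → posterior Gamma(33, 23/3)
obs 7: x=3 → posterior Gamma(36, 26/3)
obs 8: x=1 → posterior Gamma(37, 29/3)
obs 9: x=2 → posterior Gamma(39, 32/3)
obs 10: x=5 → posterior Gamma(44, 35/3)
obs 11: x=0 → posterior Gamma(44, 38/3)
obs 12: x=1 → posterior Gamma(45, 41/3)
obs 13: x=2 → posterior Gamma(47, 44/3)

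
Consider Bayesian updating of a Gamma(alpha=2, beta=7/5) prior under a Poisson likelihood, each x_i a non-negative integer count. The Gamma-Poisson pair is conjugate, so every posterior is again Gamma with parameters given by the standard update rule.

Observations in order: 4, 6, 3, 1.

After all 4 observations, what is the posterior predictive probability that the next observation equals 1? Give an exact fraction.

398832215384362549316805/2417851639229258349412352

obs 1: x=4 → posterior Gamma(6, 12/5)
obs 2: x=6 → posterior Gamma(12, 17/5)
obs 3: x=3 → posterior Gamma(15, 22/5)
obs 4: x=1 → posterior Gamma(16, 27/5)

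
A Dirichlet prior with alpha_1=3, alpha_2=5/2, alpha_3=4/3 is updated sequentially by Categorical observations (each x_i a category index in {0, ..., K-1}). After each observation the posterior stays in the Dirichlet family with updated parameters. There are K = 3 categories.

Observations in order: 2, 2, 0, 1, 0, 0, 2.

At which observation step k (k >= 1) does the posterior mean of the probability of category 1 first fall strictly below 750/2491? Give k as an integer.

k = 2

obs 1: x=2 → posterior Dirichlet(3, 5/2, 7/3)
obs 2: x=2 → posterior Dirichlet(3, 5/2, 10/3)
obs 3: x=0 → posterior Dirichlet(4, 5/2, 10/3)
obs 4: x=1 → posterior Dirichlet(4, 7/2, 10/3)
obs 5: x=0 → posterior Dirichlet(5, 7/2, 10/3)
obs 6: x=0 → posterior Dirichlet(6, 7/2, 10/3)
obs 7: x=2 → posterior Dirichlet(6, 7/2, 13/3)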